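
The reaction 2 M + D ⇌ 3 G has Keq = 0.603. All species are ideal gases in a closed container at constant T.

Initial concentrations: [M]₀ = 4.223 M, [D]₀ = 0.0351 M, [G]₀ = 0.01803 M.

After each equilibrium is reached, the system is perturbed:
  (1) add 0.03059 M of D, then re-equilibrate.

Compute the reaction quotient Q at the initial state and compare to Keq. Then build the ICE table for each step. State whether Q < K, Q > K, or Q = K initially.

Q₀ = 9.3635e-06; Q < K (proceeds forward)

Q₀ = 9.3635e-06 vs Keq = 0.603 ⇒ Q<K, forward
Step 1:
                  M         D         G
  Initial     4.223    0.0351   0.01803
  Change   -0.06984  -0.03492    0.1048
  Equil       4.153 1.7802e-04    0.1228
  solve Keq expr → x = 0.03492; check Q = 0.603
Then add 0.03059 M of D.
Step 2:
                  M         D         G
  Initial     4.153   0.03077    0.1228
  Change   -0.05964  -0.02982   0.08946
  Equil       4.094 9.4645e-04    0.2123
  solve Keq expr → x = 0.02982; check Q = 0.603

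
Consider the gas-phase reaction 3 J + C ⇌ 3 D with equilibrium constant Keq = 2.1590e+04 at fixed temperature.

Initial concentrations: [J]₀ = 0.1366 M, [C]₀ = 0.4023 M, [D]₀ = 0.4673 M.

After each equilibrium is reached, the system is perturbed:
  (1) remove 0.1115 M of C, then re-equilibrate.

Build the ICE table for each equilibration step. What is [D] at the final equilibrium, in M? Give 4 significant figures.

[D]_eq = 0.5716 M

Q₀ = 99.51 vs Keq = 2.1590e+04 ⇒ Q<K, forward
Step 1:
                   J          C          D
  Initial     0.1366     0.4023     0.4673
  Change     -0.1077   -0.03591     0.1077
  Equil      0.02886     0.3664      0.575
  solve Keq expr → x = 0.03591; check Q = 2.1590e+04
Then remove 0.1115 M of C.
Step 2:
                   J          C          D
  Initial    0.02886     0.2549      0.575
  Change    0.003466   0.001155  -0.003466
  Equil      0.03233      0.256     0.5716
  solve Keq expr → x = -0.001155; check Q = 2.1590e+04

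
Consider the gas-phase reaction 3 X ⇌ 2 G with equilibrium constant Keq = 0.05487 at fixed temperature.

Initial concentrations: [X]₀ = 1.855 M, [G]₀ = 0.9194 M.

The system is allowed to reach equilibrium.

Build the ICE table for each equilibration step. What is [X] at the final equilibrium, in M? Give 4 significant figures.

Q₀ = 0.1324 vs Keq = 0.05487 ⇒ Q>K, reverse
Step 1:
                    X           G
  init          1.855      0.9194
  Δ            0.2817     -0.1878
  eq            2.137      0.7316
  solve Keq expr → x = -0.0939; check Q = 0.05487

[X]_eq = 2.137 M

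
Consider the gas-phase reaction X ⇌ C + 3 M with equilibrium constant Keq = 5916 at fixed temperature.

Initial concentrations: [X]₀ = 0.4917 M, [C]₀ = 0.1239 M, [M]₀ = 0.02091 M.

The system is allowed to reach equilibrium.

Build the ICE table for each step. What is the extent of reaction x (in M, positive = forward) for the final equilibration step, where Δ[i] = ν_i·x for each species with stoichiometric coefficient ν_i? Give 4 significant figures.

x = 0.4914 M

Q₀ = 2.3037e-06 vs Keq = 5916 ⇒ Q<K, forward
Step 1:
                   X          C          M
  init        0.4917     0.1239    0.02091
  Δ          -0.4914     0.4914      1.474
  eq      3.4747e-04     0.6153      1.495
  solve Keq expr → x = 0.4914; check Q = 5916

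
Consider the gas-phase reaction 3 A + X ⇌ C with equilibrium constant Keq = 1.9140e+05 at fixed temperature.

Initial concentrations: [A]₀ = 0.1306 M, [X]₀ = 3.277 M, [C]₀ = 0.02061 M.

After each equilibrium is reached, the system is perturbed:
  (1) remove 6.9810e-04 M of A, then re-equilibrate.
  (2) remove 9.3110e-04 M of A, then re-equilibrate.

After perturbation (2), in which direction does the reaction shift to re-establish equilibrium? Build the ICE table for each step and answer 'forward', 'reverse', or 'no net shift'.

Direction: reverse

Q₀ = 2.823 vs Keq = 1.9140e+05 ⇒ Q<K, forward
Step 1:
                    A           X           C
  I            0.1306       3.277     0.02061
  C           -0.1259    -0.04198     0.04198
  E          0.004658       3.235     0.06259
  solve Keq expr → x = 0.04198; check Q = 1.9140e+05
Then remove 6.9810e-04 M of A.
Step 2:
                    A           X           C
  I           0.00396       3.235     0.06259
  C        6.9226e-04  2.3075e-04 -2.3075e-04
  E          0.004652       3.235     0.06236
  solve Keq expr → x = -2.3075e-04; check Q = 1.9140e+05
Then remove 9.3110e-04 M of A.
Step 3:
                    A           X           C
  I          0.003721       3.235     0.06236
  C        9.2329e-04  3.0776e-04 -3.0776e-04
  E          0.004645       3.236     0.06205
  solve Keq expr → x = -3.0776e-04; check Q = 1.9140e+05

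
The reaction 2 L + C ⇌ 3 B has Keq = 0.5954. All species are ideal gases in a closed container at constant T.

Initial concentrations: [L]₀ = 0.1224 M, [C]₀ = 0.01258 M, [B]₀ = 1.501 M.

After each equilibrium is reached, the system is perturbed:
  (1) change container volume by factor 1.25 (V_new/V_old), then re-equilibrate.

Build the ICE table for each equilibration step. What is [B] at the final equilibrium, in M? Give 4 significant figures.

Q₀ = 1.7943e+04 vs Keq = 0.5954 ⇒ Q>K, reverse
Step 1:
                   L          C          B
  init        0.1224    0.01258      1.501
  Δ           0.6652     0.3326    -0.9977
  eq          0.7876     0.3452     0.5033
  solve Keq expr → x = -0.3326; check Q = 0.5954
Then change container volume by factor 1.25 (V_new/V_old).
Step 2:
                   L          C          B
  init          0.63     0.2761     0.4026
  Δ                0          0          0
  eq            0.63     0.2761     0.4026
  solve Keq expr → x = 0; check Q = 0.5954

[B]_eq = 0.4026 M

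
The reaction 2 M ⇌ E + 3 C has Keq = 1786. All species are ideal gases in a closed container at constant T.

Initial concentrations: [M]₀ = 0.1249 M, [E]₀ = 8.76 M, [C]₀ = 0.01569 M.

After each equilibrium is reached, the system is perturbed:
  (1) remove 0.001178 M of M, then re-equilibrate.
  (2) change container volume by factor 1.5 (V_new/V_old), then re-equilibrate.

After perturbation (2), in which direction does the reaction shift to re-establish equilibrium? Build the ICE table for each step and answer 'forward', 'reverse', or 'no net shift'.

Q₀ = 0.002169 vs Keq = 1786 ⇒ Q<K, forward
Step 1:
                    M           E           C
  I            0.1249        8.76     0.01569
  C           -0.1189     0.05945      0.1783
  E          0.006006       8.819       0.194
  solve Keq expr → x = 0.05945; check Q = 1786
Then remove 0.001178 M of M.
Step 2:
                    M           E           C
  I          0.004828       8.819       0.194
  C          0.001101 -5.5064e-04   -0.001652
  E          0.005929       8.819      0.1924
  solve Keq expr → x = -5.5064e-04; check Q = 1786
Then change container volume by factor 1.5 (V_new/V_old).
Step 3:
                    M           E           C
  I          0.003953       5.879      0.1283
  C         -0.001259  6.2953e-04    0.001889
  E          0.002694        5.88      0.1301
  solve Keq expr → x = 6.2953e-04; check Q = 1786

Direction: forward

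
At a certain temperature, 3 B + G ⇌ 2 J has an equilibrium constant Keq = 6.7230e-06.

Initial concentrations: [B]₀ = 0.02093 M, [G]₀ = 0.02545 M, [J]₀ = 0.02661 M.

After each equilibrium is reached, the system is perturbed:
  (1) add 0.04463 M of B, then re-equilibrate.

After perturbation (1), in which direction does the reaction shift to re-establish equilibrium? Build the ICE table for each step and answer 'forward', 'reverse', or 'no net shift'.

Direction: forward

Q₀ = 3035 vs Keq = 6.7230e-06 ⇒ Q>K, reverse
Step 1:
                  B         G         J
  init      0.02093   0.02545   0.02661
  Δ          0.0399    0.0133   -0.0266
  eq        0.06083   0.03875 7.6584e-06
  solve Keq expr → x = -0.0133; check Q = 6.7230e-06
Then add 0.04463 M of B.
Step 2:
                  B         G         J
  init       0.1055   0.03875 7.6584e-06
  Δ       -1.4727e-05 -4.9091e-06 9.8183e-06
  eq         0.1054   0.03875 1.7477e-05
  solve Keq expr → x = 4.9091e-06; check Q = 6.7230e-06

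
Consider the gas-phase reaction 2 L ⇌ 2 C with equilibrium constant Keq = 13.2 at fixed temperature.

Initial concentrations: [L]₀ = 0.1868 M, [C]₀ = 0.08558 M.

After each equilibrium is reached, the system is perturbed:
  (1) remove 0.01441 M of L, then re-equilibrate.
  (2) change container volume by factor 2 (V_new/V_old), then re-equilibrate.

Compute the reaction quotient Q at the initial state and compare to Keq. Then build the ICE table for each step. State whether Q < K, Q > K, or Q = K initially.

Q₀ = 0.2099 vs Keq = 13.2 ⇒ Q<K, forward
Step 1:
                   L          C
  Initial     0.1868    0.08558
  Change      -0.128      0.128
  Equil      0.05879     0.2136
  solve Keq expr → x = 0.06401; check Q = 13.2
Then remove 0.01441 M of L.
Step 2:
                   L          C
  Initial    0.04438     0.2136
  Change      0.0113    -0.0113
  Equil      0.05568     0.2023
  solve Keq expr → x = -0.00565; check Q = 13.2
Then change container volume by factor 2 (V_new/V_old).
Step 3:
                   L          C
  Initial    0.02784     0.1011
  Change           0          0
  Equil      0.02784     0.1011
  solve Keq expr → x = 0; check Q = 13.2

Q₀ = 0.2099; Q < K (proceeds forward)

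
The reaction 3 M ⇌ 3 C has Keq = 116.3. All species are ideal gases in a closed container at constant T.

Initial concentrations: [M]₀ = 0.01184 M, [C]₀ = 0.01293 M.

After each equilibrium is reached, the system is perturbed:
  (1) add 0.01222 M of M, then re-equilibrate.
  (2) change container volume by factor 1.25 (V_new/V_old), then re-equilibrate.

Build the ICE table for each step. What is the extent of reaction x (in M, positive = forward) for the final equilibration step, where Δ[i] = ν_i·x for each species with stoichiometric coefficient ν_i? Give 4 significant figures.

Q₀ = 1.302 vs Keq = 116.3 ⇒ Q<K, forward
Step 1:
                  M         C
  Initial   0.01184   0.01293
  Change  -0.007628  0.007628
  Equil    0.004212   0.02056
  solve Keq expr → x = 0.002543; check Q = 116.3
Then add 0.01222 M of M.
Step 2:
                  M         C
  Initial   0.01643   0.02056
  Change   -0.01014   0.01014
  Equil     0.00629    0.0307
  solve Keq expr → x = 0.003381; check Q = 116.3
Then change container volume by factor 1.25 (V_new/V_old).
Step 3:
                  M         C
  Initial  0.005032   0.02456
  Change          0         0
  Equil    0.005032   0.02456
  solve Keq expr → x = 0; check Q = 116.3

x = 0 M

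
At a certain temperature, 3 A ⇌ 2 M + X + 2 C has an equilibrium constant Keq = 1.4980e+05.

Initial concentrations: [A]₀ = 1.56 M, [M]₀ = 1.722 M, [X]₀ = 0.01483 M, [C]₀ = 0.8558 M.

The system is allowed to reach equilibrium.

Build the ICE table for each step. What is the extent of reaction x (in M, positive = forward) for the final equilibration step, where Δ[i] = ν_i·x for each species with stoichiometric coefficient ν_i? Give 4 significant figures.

x = 0.5051 M

Q₀ = 0.008484 vs Keq = 1.4980e+05 ⇒ Q<K, forward
Step 1:
                    A           M           X           C
  init           1.56       1.722     0.01483      0.8558
  Δ            -1.515        1.01      0.5051        1.01
  eq          0.04485       2.732      0.5199       1.866
  solve Keq expr → x = 0.5051; check Q = 1.4980e+05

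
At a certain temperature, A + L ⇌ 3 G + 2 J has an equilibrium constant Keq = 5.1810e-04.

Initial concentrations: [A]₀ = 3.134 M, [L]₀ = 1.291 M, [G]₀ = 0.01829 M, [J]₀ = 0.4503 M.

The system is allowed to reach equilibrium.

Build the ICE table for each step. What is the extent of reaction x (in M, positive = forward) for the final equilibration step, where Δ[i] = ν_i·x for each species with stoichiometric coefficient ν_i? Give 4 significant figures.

x = 0.05535 M

Q₀ = 3.0663e-07 vs Keq = 5.1810e-04 ⇒ Q<K, forward
Step 1:
                    A           L           G           J
  I             3.134       1.291     0.01829      0.4503
  C          -0.05535    -0.05535       0.166      0.1107
  E             3.079       1.236      0.1843       0.561
  solve Keq expr → x = 0.05535; check Q = 5.1810e-04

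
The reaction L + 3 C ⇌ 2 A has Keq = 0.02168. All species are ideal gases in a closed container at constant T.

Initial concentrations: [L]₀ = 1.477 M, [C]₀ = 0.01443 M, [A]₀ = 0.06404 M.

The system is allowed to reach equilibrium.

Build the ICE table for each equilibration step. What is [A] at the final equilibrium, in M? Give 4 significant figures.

Q₀ = 924.1 vs Keq = 0.02168 ⇒ Q>K, reverse
Step 1:
                    L           C           A
  I             1.477     0.01443     0.06404
  C           0.02909     0.08727    -0.05818
  E             1.506      0.1017     0.00586
  solve Keq expr → x = -0.02909; check Q = 0.02168

[A]_eq = 0.00586 M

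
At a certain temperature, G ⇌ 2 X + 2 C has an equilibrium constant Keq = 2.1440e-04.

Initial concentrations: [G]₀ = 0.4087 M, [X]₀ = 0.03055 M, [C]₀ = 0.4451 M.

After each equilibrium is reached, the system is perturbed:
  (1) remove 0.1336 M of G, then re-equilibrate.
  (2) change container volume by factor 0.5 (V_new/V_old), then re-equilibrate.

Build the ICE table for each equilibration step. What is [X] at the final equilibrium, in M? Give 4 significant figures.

Q₀ = 4.5241e-04 vs Keq = 2.1440e-04 ⇒ Q>K, reverse
Step 1:
                  G         X         C
  I          0.4087   0.03055    0.4451
  C        0.004485 -0.008969 -0.008969
  E          0.4132   0.02158    0.4361
  solve Keq expr → x = -0.004485; check Q = 2.1440e-04
Then remove 0.1336 M of G.
Step 2:
                  G         X         C
  I          0.2796   0.02158    0.4361
  C        0.001811 -0.003622 -0.003622
  E          0.2814   0.01796    0.4325
  solve Keq expr → x = -0.001811; check Q = 2.1440e-04
Then change container volume by factor 0.5 (V_new/V_old).
Step 3:
                  G         X         C
  I          0.5628   0.03592     0.865
  C         0.01137  -0.02274  -0.02274
  E          0.5742   0.01317    0.8423
  solve Keq expr → x = -0.01137; check Q = 2.1440e-04

[X]_eq = 0.01317 M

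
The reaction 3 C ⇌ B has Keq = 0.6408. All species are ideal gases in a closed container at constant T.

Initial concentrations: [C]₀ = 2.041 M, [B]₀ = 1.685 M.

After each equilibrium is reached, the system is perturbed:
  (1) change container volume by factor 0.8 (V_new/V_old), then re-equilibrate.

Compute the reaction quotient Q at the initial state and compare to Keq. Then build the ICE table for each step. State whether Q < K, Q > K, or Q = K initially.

Q₀ = 0.1982 vs Keq = 0.6408 ⇒ Q<K, forward
Step 1:
                    C           B
  init          2.041       1.685
  Δ           -0.6075      0.2025
  eq            1.433       1.888
  solve Keq expr → x = 0.2025; check Q = 0.6408
Then change container volume by factor 0.8 (V_new/V_old).
Step 2:
                    C           B
  init          1.792       2.359
  Δ           -0.2311     0.07702
  eq            1.561       2.436
  solve Keq expr → x = 0.07702; check Q = 0.6408

Q₀ = 0.1982; Q < K (proceeds forward)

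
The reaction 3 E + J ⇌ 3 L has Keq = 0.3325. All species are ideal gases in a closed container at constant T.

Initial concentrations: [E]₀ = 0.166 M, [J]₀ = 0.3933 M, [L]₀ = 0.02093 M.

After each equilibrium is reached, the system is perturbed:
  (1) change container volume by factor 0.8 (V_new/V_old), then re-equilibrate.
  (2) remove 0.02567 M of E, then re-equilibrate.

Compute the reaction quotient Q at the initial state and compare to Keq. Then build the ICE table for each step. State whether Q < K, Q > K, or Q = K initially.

Q₀ = 0.005096 vs Keq = 0.3325 ⇒ Q<K, forward
Step 1:
                   E          J          L
  init         0.166     0.3933    0.02093
  Δ         -0.04151   -0.01384    0.04151
  eq          0.1245     0.3795    0.06244
  solve Keq expr → x = 0.01384; check Q = 0.3325
Then change container volume by factor 0.8 (V_new/V_old).
Step 2:
                   E          J          L
  init        0.1556     0.4743    0.07805
  Δ        -0.003865  -0.001288   0.003865
  eq          0.1517      0.473    0.08191
  solve Keq expr → x = 0.001288; check Q = 0.3325
Then remove 0.02567 M of E.
Step 3:
                   E          J          L
  init        0.1261      0.473    0.08191
  Δ           0.0089   0.002967    -0.0089
  eq           0.135      0.476    0.07301
  solve Keq expr → x = -0.002967; check Q = 0.3325

Q₀ = 0.005096; Q < K (proceeds forward)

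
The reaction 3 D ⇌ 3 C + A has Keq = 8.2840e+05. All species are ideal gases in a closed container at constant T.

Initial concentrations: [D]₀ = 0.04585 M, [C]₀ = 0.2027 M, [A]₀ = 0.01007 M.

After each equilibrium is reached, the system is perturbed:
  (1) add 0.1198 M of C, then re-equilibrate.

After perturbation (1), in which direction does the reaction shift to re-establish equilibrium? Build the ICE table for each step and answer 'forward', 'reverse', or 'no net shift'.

Q₀ = 0.8701 vs Keq = 8.2840e+05 ⇒ Q<K, forward
Step 1:
                   D          C          A
  Initial    0.04585     0.2027    0.01007
  Change    -0.04508    0.04508    0.01503
  Equil   7.7241e-04     0.2478     0.0251
  solve Keq expr → x = 0.01503; check Q = 8.2840e+05
Then add 0.1198 M of C.
Step 2:
                   D          C          A
  Initial 7.7241e-04     0.3676     0.0251
  Change  3.7042e-04 -3.7042e-04 -1.2347e-04
  Equil     0.001143     0.3672    0.02497
  solve Keq expr → x = -1.2347e-04; check Q = 8.2840e+05

Direction: reverse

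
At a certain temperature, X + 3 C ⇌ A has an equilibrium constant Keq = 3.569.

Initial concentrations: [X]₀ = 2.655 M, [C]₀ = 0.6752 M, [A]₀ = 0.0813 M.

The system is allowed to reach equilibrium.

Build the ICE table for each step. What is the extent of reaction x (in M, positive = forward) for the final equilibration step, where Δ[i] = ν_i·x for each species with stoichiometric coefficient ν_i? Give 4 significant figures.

Q₀ = 0.09948 vs Keq = 3.569 ⇒ Q<K, forward
Step 1:
                   X          C          A
  init         2.655     0.6752     0.0813
  Δ          -0.1297    -0.3891     0.1297
  eq           2.525     0.2861      0.211
  solve Keq expr → x = 0.1297; check Q = 3.569

x = 0.1297 M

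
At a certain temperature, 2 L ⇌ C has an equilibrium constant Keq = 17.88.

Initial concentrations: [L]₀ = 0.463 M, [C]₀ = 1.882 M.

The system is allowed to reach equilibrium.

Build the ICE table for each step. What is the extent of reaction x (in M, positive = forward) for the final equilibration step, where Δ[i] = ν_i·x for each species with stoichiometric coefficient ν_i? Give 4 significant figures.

x = 0.06644 M

Q₀ = 8.779 vs Keq = 17.88 ⇒ Q<K, forward
Step 1:
                  L         C
  Initial     0.463     1.882
  Change    -0.1329   0.06644
  Equil      0.3301     1.948
  solve Keq expr → x = 0.06644; check Q = 17.88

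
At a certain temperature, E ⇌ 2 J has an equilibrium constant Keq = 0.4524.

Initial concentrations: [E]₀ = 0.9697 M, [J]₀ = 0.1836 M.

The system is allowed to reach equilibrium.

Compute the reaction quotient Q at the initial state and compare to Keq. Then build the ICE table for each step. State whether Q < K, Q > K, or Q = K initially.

Q₀ = 0.03476 vs Keq = 0.4524 ⇒ Q<K, forward
Step 1:
                   E          J
  I           0.9697     0.1836
  C          -0.2027     0.4054
  E            0.767      0.589
  solve Keq expr → x = 0.2027; check Q = 0.4524

Q₀ = 0.03476; Q < K (proceeds forward)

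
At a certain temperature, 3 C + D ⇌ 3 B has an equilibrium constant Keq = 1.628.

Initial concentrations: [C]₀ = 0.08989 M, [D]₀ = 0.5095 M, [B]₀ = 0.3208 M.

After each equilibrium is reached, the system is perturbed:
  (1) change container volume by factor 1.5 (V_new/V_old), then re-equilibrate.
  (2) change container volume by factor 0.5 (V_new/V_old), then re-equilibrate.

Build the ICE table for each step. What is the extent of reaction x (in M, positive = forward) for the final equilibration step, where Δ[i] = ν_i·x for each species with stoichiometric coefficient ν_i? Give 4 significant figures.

x = 0.01031 M

Q₀ = 89.21 vs Keq = 1.628 ⇒ Q>K, reverse
Step 1:
                   C          D          B
  I          0.08989     0.5095     0.3208
  C           0.1193    0.03976    -0.1193
  E           0.2092     0.5493     0.2015
  solve Keq expr → x = -0.03976; check Q = 1.628
Then change container volume by factor 1.5 (V_new/V_old).
Step 2:
                   C          D          B
  I           0.1394     0.3662     0.1343
  C         0.009037   0.003012  -0.009037
  E           0.1485     0.3692     0.1253
  solve Keq expr → x = -0.003012; check Q = 1.628
Then change container volume by factor 0.5 (V_new/V_old).
Step 3:
                   C          D          B
  I            0.297     0.7384     0.2506
  C         -0.03093   -0.01031    0.03093
  E            0.266     0.7281     0.2815
  solve Keq expr → x = 0.01031; check Q = 1.628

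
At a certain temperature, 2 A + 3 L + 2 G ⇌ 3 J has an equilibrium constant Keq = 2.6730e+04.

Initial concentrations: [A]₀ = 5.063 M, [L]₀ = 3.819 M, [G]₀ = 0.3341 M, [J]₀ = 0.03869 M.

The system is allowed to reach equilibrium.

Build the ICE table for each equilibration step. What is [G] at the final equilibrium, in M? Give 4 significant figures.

[G]_eq = 8.4853e-05 M

Q₀ = 3.6339e-07 vs Keq = 2.6730e+04 ⇒ Q<K, forward
Step 1:
                    A           L           G           J
  init          5.063       3.819      0.3341     0.03869
  Δ            -0.334      -0.501      -0.334       0.501
  eq            4.729       3.318  8.4853e-05      0.5397
  solve Keq expr → x = 0.167; check Q = 2.6730e+04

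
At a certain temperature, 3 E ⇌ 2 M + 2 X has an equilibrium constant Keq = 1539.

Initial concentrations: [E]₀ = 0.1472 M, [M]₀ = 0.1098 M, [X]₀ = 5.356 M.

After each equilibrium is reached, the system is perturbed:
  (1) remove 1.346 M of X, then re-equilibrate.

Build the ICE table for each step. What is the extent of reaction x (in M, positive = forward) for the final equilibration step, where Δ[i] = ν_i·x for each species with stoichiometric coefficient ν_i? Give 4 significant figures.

Q₀ = 108.4 vs Keq = 1539 ⇒ Q<K, forward
Step 1:
                  E         M         X
  I          0.1472    0.1098     5.356
  C        -0.06981   0.04654   0.04654
  E         0.07739    0.1563     5.403
  solve Keq expr → x = 0.02327; check Q = 1539
Then remove 1.346 M of X.
Step 2:
                  E         M         X
  I         0.07739    0.1563     4.057
  C        -0.01133  0.007555  0.007555
  E         0.06606    0.1639     4.064
  solve Keq expr → x = 0.003777; check Q = 1539

x = 0.003777 M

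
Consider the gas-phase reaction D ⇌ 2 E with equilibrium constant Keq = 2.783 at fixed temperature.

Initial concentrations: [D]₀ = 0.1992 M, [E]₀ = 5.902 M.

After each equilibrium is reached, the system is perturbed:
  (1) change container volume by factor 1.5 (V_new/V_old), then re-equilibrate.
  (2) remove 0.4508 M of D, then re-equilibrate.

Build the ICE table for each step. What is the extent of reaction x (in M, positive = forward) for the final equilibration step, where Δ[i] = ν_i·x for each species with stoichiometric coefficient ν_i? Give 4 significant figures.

x = -0.1316 M

Q₀ = 174.9 vs Keq = 2.783 ⇒ Q>K, reverse
Step 1:
                   D          E
  Initial     0.1992      5.902
  Change       1.778     -3.556
  Equil        1.977      2.346
  solve Keq expr → x = -1.778; check Q = 2.783
Then change container volume by factor 1.5 (V_new/V_old).
Step 2:
                   D          E
  Initial      1.318      1.564
  Change      -0.128     0.2561
  Equil         1.19       1.82
  solve Keq expr → x = 0.128; check Q = 2.783
Then remove 0.4508 M of D.
Step 3:
                   D          E
  Initial     0.7394       1.82
  Change      0.1316    -0.2631
  Equil       0.8709      1.557
  solve Keq expr → x = -0.1316; check Q = 2.783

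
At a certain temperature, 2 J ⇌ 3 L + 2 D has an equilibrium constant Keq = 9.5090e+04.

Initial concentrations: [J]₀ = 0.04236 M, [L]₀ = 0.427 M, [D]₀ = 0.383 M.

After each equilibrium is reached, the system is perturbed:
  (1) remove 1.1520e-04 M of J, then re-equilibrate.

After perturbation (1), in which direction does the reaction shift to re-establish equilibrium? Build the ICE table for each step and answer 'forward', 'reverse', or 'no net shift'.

Direction: reverse

Q₀ = 6.365 vs Keq = 9.5090e+04 ⇒ Q<K, forward
Step 1:
                  J         L         D
  Initial   0.04236     0.427     0.383
  Change   -0.04189   0.06283   0.04189
  Equil   4.7236e-04    0.4898    0.4249
  solve Keq expr → x = 0.02094; check Q = 9.5090e+04
Then remove 1.1520e-04 M of J.
Step 2:
                  J         L         D
  Initial 3.5716e-04    0.4898    0.4249
  Change  1.1482e-04 -1.7223e-04 -1.1482e-04
  Equil   4.7199e-04    0.4897    0.4248
  solve Keq expr → x = -5.7412e-05; check Q = 9.5090e+04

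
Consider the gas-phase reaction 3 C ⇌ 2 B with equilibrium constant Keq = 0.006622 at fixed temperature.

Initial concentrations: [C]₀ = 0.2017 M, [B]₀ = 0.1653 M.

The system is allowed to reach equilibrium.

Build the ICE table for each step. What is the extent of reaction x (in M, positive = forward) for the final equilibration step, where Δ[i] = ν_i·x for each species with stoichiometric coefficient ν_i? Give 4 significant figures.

x = -0.0717 M

Q₀ = 3.33 vs Keq = 0.006622 ⇒ Q>K, reverse
Step 1:
                    C           B
  Initial      0.2017      0.1653
  Change       0.2151     -0.1434
  Equil        0.4168      0.0219
  solve Keq expr → x = -0.0717; check Q = 0.006622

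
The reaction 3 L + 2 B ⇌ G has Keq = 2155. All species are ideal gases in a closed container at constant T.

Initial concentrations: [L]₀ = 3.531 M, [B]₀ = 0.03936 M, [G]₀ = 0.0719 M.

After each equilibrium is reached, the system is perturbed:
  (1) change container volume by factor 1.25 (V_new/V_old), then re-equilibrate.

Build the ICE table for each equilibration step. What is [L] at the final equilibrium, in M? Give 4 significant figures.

[L]_eq = 2.779 M

Q₀ = 1.054 vs Keq = 2155 ⇒ Q<K, forward
Step 1:
                    L           B           G
  I             3.531     0.03936      0.0719
  C          -0.05753    -0.03836     0.01918
  E             3.473    0.001004     0.09108
  solve Keq expr → x = 0.01918; check Q = 2155
Then change container volume by factor 1.25 (V_new/V_old).
Step 2:
                    L           B           G
  I             2.779  8.0339e-04     0.07286
  C        6.7427e-04  4.4952e-04 -2.2476e-04
  E             2.779    0.001253     0.07264
  solve Keq expr → x = -2.2476e-04; check Q = 2155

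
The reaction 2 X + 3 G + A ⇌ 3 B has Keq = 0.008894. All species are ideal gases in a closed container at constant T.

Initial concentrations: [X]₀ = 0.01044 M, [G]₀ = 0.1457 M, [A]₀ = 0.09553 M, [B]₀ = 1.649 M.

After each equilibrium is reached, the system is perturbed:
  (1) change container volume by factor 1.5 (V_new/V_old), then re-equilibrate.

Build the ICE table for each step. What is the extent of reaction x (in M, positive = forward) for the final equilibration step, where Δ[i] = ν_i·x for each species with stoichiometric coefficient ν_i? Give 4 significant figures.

Q₀ = 1.3923e+08 vs Keq = 0.008894 ⇒ Q>K, reverse
Step 1:
                    X           G           A           B
  init        0.01044      0.1457     0.09553       1.649
  Δ            0.9307       1.396      0.4653      -1.396
  eq           0.9411       1.542      0.5609       0.253
  solve Keq expr → x = -0.4653; check Q = 0.008894
Then change container volume by factor 1.5 (V_new/V_old).
Step 2:
                    X           G           A           B
  init         0.6274       1.028      0.3739      0.1687
  Δ           0.03053      0.0458     0.01527     -0.0458
  eq           0.6579       1.074      0.3892      0.1229
  solve Keq expr → x = -0.01527; check Q = 0.008894

x = -0.01527 M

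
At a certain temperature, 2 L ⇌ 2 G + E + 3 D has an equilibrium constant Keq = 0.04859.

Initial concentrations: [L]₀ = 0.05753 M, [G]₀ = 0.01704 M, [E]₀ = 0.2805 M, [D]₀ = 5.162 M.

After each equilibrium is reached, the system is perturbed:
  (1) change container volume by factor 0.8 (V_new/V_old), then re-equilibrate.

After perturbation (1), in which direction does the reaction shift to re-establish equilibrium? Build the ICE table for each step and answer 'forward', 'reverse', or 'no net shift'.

Direction: reverse

Q₀ = 3.385 vs Keq = 0.04859 ⇒ Q>K, reverse
Step 1:
                    L           G           E           D
  Initial     0.05753     0.01704      0.2805       5.162
  Change      0.01444    -0.01444   -0.007218    -0.02165
  Equil       0.07197    0.002604      0.2733        5.14
  solve Keq expr → x = -0.007218; check Q = 0.04859
Then change container volume by factor 0.8 (V_new/V_old).
Step 2:
                    L           G           E           D
  Initial     0.08996    0.003255      0.3416       6.425
  Change     0.001143   -0.001143 -5.7132e-04   -0.001714
  Equil        0.0911    0.002112       0.341       6.424
  solve Keq expr → x = -5.7132e-04; check Q = 0.04859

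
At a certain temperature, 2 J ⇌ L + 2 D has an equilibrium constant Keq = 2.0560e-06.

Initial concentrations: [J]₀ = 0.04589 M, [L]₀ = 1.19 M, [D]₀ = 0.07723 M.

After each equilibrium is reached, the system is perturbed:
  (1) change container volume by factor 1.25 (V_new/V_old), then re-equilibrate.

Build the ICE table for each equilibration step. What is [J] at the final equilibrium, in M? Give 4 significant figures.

Q₀ = 3.37 vs Keq = 2.0560e-06 ⇒ Q>K, reverse
Step 1:
                  J         L         D
  Initial   0.04589      1.19   0.07723
  Change    0.07707  -0.03853  -0.07707
  Equil       0.123     1.151 1.6430e-04
  solve Keq expr → x = -0.03853; check Q = 2.0560e-06
Then change container volume by factor 1.25 (V_new/V_old).
Step 2:
                  J         L         D
  Initial   0.09836    0.9212 1.3144e-04
  Change  -1.5491e-05 7.7453e-06 1.5491e-05
  Equil     0.09835    0.9212 1.4693e-04
  solve Keq expr → x = 7.7453e-06; check Q = 2.0560e-06

[J]_eq = 0.09835 M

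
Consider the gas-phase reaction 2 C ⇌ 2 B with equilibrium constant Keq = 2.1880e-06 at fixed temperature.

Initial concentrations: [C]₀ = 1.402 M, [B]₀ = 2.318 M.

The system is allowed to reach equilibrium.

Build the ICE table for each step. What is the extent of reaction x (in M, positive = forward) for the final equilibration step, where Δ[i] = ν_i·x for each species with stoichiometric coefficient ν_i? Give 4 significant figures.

x = -1.156 M

Q₀ = 2.734 vs Keq = 2.1880e-06 ⇒ Q>K, reverse
Step 1:
                   C          B
  Initial      1.402      2.318
  Change       2.313     -2.313
  Equil        3.715   0.005494
  solve Keq expr → x = -1.156; check Q = 2.1880e-06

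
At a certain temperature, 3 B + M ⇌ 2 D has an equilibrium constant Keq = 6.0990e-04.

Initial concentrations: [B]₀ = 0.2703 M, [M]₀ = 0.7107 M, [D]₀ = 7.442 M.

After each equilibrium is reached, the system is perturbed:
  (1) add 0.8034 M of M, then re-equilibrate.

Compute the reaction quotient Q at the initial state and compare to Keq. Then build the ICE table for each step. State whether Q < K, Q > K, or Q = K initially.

Q₀ = 3946 vs Keq = 6.0990e-04 ⇒ Q>K, reverse
Step 1:
                   B          M          D
  init        0.2703     0.7107      7.442
  Δ            9.105      3.035      -6.07
  eq           9.375      3.746      1.372
  solve Keq expr → x = -3.035; check Q = 6.0990e-04
Then add 0.8034 M of M.
Step 2:
                   B          M          D
  init         9.375      4.549      1.372
  Δ          -0.1455   -0.04851    0.09703
  eq            9.23      4.501      1.469
  solve Keq expr → x = 0.04851; check Q = 6.0990e-04

Q₀ = 3946; Q > K (proceeds reverse)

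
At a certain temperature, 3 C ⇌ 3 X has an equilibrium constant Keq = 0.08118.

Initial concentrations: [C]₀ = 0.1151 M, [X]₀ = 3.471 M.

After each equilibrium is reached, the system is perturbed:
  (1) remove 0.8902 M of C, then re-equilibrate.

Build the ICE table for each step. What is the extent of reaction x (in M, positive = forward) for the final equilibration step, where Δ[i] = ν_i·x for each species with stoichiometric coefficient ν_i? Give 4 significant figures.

Q₀ = 2.7424e+04 vs Keq = 0.08118 ⇒ Q>K, reverse
Step 1:
                    C           X
  I            0.1151       3.471
  C             2.387      -2.387
  E             2.503       1.084
  solve Keq expr → x = -0.7958; check Q = 0.08118
Then remove 0.8902 M of C.
Step 2:
                    C           X
  I             1.612       1.084
  C             0.269      -0.269
  E             1.881      0.8146
  solve Keq expr → x = -0.08966; check Q = 0.08118

x = -0.08966 M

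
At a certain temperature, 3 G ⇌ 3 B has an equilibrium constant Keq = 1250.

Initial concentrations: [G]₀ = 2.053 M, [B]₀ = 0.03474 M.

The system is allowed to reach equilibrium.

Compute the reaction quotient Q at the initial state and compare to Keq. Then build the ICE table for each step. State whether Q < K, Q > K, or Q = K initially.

Q₀ = 4.8453e-06; Q < K (proceeds forward)

Q₀ = 4.8453e-06 vs Keq = 1250 ⇒ Q<K, forward
Step 1:
                  G         B
  I           2.053   0.03474
  C          -1.876     1.876
  E          0.1773      1.91
  solve Keq expr → x = 0.6252; check Q = 1250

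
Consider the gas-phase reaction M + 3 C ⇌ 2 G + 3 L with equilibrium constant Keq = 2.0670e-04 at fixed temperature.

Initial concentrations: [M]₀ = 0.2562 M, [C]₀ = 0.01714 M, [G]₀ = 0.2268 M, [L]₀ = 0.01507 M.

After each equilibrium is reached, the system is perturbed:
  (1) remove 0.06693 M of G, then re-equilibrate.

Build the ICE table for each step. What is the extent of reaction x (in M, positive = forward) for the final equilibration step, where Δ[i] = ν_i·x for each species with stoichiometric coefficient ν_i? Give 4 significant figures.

Q₀ = 0.1365 vs Keq = 2.0670e-04 ⇒ Q>K, reverse
Step 1:
                   M          C          G          L
  Initial     0.2562    0.01714     0.2268    0.01507
  Change    0.004012    0.01204  -0.008024   -0.01204
  Equil       0.2602    0.02918     0.2188   0.003033
  solve Keq expr → x = -0.004012; check Q = 2.0670e-04
Then remove 0.06693 M of G.
Step 2:
                   M          C          G          L
  Initial     0.2602    0.02918     0.1518   0.003033
  Change  -2.4337e-04 -7.3010e-04 4.8673e-04 7.3010e-04
  Equil         0.26    0.02845     0.1523   0.003763
  solve Keq expr → x = 2.4337e-04; check Q = 2.0670e-04

x = 2.4337e-04 M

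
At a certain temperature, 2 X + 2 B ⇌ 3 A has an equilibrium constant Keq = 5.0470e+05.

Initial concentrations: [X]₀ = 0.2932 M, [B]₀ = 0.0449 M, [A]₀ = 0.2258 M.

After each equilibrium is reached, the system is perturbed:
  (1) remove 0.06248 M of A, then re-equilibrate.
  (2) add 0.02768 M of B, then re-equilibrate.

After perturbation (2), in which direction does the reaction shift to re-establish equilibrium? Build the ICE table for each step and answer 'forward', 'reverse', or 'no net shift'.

Q₀ = 66.43 vs Keq = 5.0470e+05 ⇒ Q<K, forward
Step 1:
                  X         B         A
  I          0.2932    0.0449    0.2258
  C        -0.04401  -0.04401   0.06601
  E          0.2492 8.9045e-04    0.2918
  solve Keq expr → x = 0.022; check Q = 5.0470e+05
Then remove 0.06248 M of A.
Step 2:
                  X         B         A
  I          0.2492 8.9045e-04    0.2293
  C       -2.6778e-04 -2.6778e-04 4.0167e-04
  E          0.2489 6.2268e-04    0.2297
  solve Keq expr → x = 1.3389e-04; check Q = 5.0470e+05
Then add 0.02768 M of B.
Step 3:
                  X         B         A
  I          0.2489    0.0283    0.2297
  C        -0.02741  -0.02741   0.04111
  E          0.2215 8.9570e-04    0.2708
  solve Keq expr → x = 0.0137; check Q = 5.0470e+05

Direction: forward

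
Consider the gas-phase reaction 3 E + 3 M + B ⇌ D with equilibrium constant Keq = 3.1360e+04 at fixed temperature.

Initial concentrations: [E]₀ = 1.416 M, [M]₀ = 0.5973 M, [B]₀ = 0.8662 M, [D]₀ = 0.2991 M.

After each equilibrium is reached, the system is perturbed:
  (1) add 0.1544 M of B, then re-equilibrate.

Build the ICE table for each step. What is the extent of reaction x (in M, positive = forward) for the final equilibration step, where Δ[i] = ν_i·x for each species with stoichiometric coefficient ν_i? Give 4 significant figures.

x = 7.0063e-04 M

Q₀ = 0.5707 vs Keq = 3.1360e+04 ⇒ Q<K, forward
Step 1:
                    E           M           B           D
  init          1.416      0.5973      0.8662      0.2991
  Δ            -0.564      -0.564      -0.188       0.188
  eq            0.852     0.03333      0.6782      0.4871
  solve Keq expr → x = 0.188; check Q = 3.1360e+04
Then add 0.1544 M of B.
Step 2:
                    E           M           B           D
  init          0.852     0.03333      0.8326      0.4871
  Δ         -0.002102   -0.002102 -7.0063e-04  7.0063e-04
  eq           0.8499     0.03123      0.8319      0.4878
  solve Keq expr → x = 7.0063e-04; check Q = 3.1360e+04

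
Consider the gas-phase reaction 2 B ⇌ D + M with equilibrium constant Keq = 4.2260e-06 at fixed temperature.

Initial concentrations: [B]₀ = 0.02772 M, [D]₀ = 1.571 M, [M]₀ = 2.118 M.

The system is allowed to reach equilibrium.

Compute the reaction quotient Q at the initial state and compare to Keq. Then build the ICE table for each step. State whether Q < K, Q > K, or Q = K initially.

Q₀ = 4330 vs Keq = 4.2260e-06 ⇒ Q>K, reverse
Step 1:
                  B         D         M
  I         0.02772     1.571     2.118
  C           3.142    -1.571    -1.571
  E            3.17 7.7603e-05    0.5471
  solve Keq expr → x = -1.571; check Q = 4.2260e-06

Q₀ = 4330; Q > K (proceeds reverse)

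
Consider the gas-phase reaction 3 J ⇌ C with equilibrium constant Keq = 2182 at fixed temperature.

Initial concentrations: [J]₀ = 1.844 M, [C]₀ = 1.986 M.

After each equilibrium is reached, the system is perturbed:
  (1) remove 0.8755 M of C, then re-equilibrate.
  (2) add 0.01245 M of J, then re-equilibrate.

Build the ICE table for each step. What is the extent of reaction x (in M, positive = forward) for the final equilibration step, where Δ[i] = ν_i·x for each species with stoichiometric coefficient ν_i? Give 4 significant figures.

Q₀ = 0.3167 vs Keq = 2182 ⇒ Q<K, forward
Step 1:
                   J          C
  init         1.844      1.986
  Δ           -1.738     0.5795
  eq          0.1055      2.565
  solve Keq expr → x = 0.5795; check Q = 2182
Then remove 0.8755 M of C.
Step 2:
                   J          C
  init        0.1055       1.69
  Δ         -0.01363   0.004543
  eq         0.09192      1.695
  solve Keq expr → x = 0.004543; check Q = 2182
Then add 0.01245 M of J.
Step 3:
                   J          C
  init        0.1044      1.695
  Δ         -0.01238   0.004125
  eq         0.09199      1.699
  solve Keq expr → x = 0.004125; check Q = 2182

x = 0.004125 M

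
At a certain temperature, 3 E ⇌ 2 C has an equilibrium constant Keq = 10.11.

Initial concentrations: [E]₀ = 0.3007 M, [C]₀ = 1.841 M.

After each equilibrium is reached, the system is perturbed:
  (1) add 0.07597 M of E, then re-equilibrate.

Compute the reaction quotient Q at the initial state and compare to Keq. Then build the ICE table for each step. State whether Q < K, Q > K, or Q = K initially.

Q₀ = 124.7 vs Keq = 10.11 ⇒ Q>K, reverse
Step 1:
                  E         C
  Initial    0.3007     1.841
  Change     0.3364   -0.2242
  Equil      0.6371     1.617
  solve Keq expr → x = -0.1121; check Q = 10.11
Then add 0.07597 M of E.
Step 2:
                  E         C
  Initial     0.713     1.617
  Change   -0.06469   0.04313
  Equil      0.6483      1.66
  solve Keq expr → x = 0.02156; check Q = 10.11

Q₀ = 124.7; Q > K (proceeds reverse)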